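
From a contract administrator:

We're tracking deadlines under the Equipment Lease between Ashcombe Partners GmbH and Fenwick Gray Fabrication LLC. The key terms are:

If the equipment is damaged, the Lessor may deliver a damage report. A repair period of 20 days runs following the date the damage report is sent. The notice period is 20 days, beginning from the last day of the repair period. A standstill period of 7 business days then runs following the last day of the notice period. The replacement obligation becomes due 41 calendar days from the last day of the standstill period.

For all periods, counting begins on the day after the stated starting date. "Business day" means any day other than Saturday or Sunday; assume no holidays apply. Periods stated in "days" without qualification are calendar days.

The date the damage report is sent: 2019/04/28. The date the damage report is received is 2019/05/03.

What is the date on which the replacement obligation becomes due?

The last day of the repair period: 20 calendar days after 2019/04/28 is 2019/05/18.
The last day of the notice period: 20 calendar days after 2019/05/18 is 2019/06/07.
From Friday, 2019/06/07, 7 business days (Jun 10, Jun 11, Jun 12, Jun 13, Jun 14, Jun 17, Jun 18, skipping weekends) brings us to Tuesday, 2019/06/18, which is the last day of the standstill period.
The date on which the replacement obligation becomes due: 2019/06/18 + 41 days = 2019/07/29.

2019/07/29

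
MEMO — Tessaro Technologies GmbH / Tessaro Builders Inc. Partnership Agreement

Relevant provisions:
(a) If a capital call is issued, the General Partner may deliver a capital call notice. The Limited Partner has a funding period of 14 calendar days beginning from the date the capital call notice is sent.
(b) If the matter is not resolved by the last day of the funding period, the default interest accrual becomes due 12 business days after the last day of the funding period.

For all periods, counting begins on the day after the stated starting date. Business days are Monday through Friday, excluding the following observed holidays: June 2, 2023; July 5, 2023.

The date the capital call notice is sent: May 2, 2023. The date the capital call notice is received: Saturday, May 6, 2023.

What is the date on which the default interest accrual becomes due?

Adding 14 calendar days to May 2, 2023 gives May 16, 2023, which is the last day of the funding period.
The date on which the default interest accrual becomes due: 12 business days after Tuesday, May 16, 2023, skipping weekends — May 17, May 18, May 19, May 22, …, May 30, May 31, Jun 1 — lands on Thursday, June 1, 2023.

June 1, 2023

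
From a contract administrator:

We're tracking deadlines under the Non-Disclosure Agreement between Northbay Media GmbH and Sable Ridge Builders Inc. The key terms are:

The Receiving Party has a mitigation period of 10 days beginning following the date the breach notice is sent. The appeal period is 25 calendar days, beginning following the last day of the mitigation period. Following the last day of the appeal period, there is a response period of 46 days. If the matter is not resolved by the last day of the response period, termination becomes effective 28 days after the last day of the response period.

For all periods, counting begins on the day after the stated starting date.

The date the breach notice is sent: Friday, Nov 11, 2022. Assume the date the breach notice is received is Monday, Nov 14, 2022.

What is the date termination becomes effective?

Feb 28, 2023

Adding 10 calendar days to Nov 11, 2022 gives Nov 21, 2022, which is the last day of the mitigation period.
Adding 25 calendar days to Nov 21, 2022 gives Dec 16, 2022, which is the last day of the appeal period.
The last day of the response period: 46 calendar days after Dec 16, 2022 is Jan 31, 2023.
The date termination becomes effective: Jan 31, 2023 + 28 days = Feb 28, 2023.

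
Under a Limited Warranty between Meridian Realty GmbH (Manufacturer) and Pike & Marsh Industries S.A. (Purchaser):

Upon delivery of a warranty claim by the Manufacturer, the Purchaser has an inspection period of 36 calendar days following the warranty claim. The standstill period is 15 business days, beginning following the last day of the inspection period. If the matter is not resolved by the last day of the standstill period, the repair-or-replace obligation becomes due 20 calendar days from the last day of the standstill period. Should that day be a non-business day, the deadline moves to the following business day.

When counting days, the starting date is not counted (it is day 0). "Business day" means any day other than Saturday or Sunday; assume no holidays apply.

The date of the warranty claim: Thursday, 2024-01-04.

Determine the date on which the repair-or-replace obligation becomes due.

2024-03-21

The last day of the inspection period: 36 calendar days after 2024-01-04 is 2024-02-09.
The last day of the standstill period: counting 15 business days from Friday, 2024-02-09 (Feb 12, Feb 13, Feb 14, Feb 15, …, Feb 28, Feb 29, Mar 1, skipping weekends) reaches Friday, 2024-03-01.
The date on which the repair-or-replace obligation becomes due: 2024-03-01 + 20 days = 2024-03-21. 2024-03-21 is a Thursday, so no roll-forward applies.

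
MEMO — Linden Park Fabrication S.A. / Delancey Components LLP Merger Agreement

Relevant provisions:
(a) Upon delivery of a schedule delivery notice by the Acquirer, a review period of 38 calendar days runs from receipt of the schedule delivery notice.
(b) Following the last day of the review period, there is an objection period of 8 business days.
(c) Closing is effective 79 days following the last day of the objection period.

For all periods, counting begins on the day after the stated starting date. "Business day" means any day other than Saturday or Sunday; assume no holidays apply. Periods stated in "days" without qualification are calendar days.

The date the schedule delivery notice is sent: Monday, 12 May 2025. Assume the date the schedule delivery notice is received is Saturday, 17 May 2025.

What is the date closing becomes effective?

The last day of the review period: 17 May 2025 + 38 days = 24 June 2025.
The last day of the objection period: 8 business days after Tuesday, 24 June 2025, skipping weekends — Jun 25, Jun 26, Jun 27, Jun 30, Jul 1, Jul 2, Jul 3, Jul 4 — lands on Friday, 4 July 2025.
The date closing becomes effective: 4 July 2025 + 79 days = 21 September 2025.

21 September 2025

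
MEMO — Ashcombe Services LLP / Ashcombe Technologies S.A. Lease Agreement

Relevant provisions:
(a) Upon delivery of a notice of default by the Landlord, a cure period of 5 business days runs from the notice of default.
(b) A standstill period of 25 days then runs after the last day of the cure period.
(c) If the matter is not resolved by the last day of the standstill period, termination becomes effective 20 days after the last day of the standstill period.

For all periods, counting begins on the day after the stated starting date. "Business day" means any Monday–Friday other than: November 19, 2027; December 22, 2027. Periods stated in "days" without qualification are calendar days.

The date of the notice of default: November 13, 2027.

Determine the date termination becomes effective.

January 6, 2028

The last day of the cure period: 5 business days after Saturday, November 13, 2027, skipping weekends and the listed holiday on Nov 19 — Nov 15, Nov 16, Nov 17, Nov 18, Nov 22 — lands on Monday, November 22, 2027.
The last day of the standstill period: 25 calendar days after November 22, 2027 is December 17, 2027.
The date termination becomes effective: 20 calendar days after December 17, 2027 is January 6, 2028.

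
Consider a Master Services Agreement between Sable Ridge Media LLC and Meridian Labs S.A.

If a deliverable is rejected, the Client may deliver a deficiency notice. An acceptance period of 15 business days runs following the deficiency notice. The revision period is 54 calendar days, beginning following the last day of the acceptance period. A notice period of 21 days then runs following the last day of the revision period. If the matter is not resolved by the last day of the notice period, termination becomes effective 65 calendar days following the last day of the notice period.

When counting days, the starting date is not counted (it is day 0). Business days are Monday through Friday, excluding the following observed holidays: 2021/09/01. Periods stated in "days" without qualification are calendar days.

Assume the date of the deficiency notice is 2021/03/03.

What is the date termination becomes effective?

2021/08/11

The last day of the acceptance period: counting 15 business days from Wednesday, 2021/03/03 (Mar 4, Mar 5, Mar 8, Mar 9, …, Mar 22, Mar 23, Mar 24, skipping weekends) reaches Wednesday, 2021/03/24.
The last day of the revision period: 2021/03/24 + 54 days = 2021/05/17.
Adding 21 calendar days to 2021/05/17 gives 2021/06/07, which is the last day of the notice period.
Adding 65 calendar days to 2021/06/07 gives 2021/08/11, which is the date termination becomes effective.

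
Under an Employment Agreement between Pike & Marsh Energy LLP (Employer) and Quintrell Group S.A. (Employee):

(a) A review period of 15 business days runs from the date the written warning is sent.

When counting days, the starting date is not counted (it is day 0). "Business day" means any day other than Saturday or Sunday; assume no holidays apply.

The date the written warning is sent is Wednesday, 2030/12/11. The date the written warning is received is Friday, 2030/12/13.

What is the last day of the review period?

From Wednesday, 2030/12/11, 15 business days (Dec 12, Dec 13, Dec 16, Dec 17, …, Dec 30, Dec 31, Jan 1, skipping weekends) brings us to Wednesday, 2031/01/01, which is the last day of the review period.

2031/01/01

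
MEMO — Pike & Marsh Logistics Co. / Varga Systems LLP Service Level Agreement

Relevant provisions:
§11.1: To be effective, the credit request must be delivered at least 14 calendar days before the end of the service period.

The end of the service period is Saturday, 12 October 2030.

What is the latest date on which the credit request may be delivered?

28 September 2030

Counting back 14 calendar days from 12 October 2030 gives 28 September 2030.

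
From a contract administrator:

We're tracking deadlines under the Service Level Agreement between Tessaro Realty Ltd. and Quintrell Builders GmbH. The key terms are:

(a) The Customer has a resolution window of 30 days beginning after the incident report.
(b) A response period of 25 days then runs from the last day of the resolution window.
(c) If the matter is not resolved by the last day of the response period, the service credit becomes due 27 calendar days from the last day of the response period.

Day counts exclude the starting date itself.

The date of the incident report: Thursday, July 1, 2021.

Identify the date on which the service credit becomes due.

September 21, 2021

The last day of the resolution window: 30 calendar days after July 1, 2021 is July 31, 2021.
The last day of the response period: July 31, 2021 + 25 days = August 25, 2021.
The date on which the service credit becomes due: 27 calendar days after August 25, 2021 is September 21, 2021.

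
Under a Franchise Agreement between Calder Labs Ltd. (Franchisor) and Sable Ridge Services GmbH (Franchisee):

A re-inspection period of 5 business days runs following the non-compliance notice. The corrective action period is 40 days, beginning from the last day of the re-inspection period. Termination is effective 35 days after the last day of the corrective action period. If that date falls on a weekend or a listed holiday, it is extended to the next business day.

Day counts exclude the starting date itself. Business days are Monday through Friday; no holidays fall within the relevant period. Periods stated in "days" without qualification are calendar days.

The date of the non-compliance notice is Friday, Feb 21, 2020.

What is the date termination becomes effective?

The last day of the re-inspection period: 5 business days after Friday, Feb 21, 2020, skipping weekends — Feb 24, Feb 25, Feb 26, Feb 27, Feb 28 — lands on Friday, Feb 28, 2020.
Adding 40 calendar days to Feb 28, 2020 gives Apr 8, 2020, which is the last day of the corrective action period.
The date termination becomes effective: Apr 8, 2020 + 35 days = May 13, 2020. May 13, 2020 is a Wednesday, so no roll-forward applies.

May 13, 2020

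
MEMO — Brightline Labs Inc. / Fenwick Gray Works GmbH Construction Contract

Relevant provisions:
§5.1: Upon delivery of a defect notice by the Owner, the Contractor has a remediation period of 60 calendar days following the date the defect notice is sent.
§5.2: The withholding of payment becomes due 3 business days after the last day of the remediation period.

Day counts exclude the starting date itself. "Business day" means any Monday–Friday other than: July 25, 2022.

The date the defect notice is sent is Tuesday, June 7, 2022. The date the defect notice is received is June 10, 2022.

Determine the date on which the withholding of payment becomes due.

Adding 60 calendar days to June 7, 2022 gives August 6, 2022, which is the last day of the remediation period.
From Saturday, August 6, 2022, 3 business days (Aug 8, Aug 9, Aug 10, skipping weekends) brings us to Wednesday, August 10, 2022, which is the date on which the withholding of payment becomes due.

August 10, 2022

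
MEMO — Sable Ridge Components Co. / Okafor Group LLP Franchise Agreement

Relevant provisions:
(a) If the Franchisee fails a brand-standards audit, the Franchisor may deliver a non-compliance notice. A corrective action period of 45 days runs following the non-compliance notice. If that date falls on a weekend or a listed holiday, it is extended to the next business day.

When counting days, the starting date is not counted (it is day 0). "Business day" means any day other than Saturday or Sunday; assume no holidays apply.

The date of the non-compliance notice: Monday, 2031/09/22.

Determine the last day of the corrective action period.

2031/11/06

The last day of the corrective action period: 2031/09/22 + 45 days = 2031/11/06. 2031/11/06 is a Thursday, so no roll-forward applies.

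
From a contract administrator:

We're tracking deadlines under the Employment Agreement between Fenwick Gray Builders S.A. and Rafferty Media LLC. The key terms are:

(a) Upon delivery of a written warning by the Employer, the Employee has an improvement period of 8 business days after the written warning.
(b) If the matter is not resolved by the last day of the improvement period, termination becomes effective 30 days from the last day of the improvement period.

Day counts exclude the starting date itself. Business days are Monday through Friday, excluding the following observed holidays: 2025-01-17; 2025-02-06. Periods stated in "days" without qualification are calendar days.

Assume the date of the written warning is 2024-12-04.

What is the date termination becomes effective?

The last day of the improvement period: 8 business days after Wednesday, 2024-12-04, skipping weekends — Dec 5, Dec 6, Dec 9, Dec 10, Dec 11, Dec 12, Dec 13, Dec 16 — lands on Monday, 2024-12-16.
The date termination becomes effective: 30 calendar days after 2024-12-16 is 2025-01-15.

2025-01-15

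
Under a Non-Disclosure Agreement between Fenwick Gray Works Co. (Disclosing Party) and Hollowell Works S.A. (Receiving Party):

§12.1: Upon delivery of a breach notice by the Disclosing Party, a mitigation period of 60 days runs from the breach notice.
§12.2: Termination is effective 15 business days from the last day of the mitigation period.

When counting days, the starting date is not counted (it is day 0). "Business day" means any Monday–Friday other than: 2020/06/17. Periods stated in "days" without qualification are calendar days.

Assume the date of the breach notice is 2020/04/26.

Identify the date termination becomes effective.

Adding 60 calendar days to 2020/04/26 gives 2020/06/25, which is the last day of the mitigation period.
The date termination becomes effective: counting 15 business days from Thursday, 2020/06/25 (Jun 26, Jun 29, Jun 30, Jul 1, …, Jul 14, Jul 15, Jul 16, skipping weekends) reaches Thursday, 2020/07/16.

2020/07/16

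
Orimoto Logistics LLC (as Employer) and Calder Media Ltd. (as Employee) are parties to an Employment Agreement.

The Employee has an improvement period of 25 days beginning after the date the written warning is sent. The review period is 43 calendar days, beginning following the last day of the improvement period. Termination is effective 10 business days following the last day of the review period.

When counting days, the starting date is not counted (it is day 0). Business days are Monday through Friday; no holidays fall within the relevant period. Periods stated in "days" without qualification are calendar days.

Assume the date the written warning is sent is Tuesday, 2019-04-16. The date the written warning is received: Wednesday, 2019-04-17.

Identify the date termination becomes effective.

Adding 25 calendar days to 2019-04-16 gives 2019-05-11, which is the last day of the improvement period.
The last day of the review period: 43 calendar days after 2019-05-11 is 2019-06-23.
From Sunday, 2019-06-23, 10 business days (Jun 24, Jun 25, Jun 26, Jun 27, Jun 28, Jul 1, Jul 2, Jul 3, Jul 4, Jul 5, skipping weekends) brings us to Friday, 2019-07-05, which is the date termination becomes effective.

2019-07-05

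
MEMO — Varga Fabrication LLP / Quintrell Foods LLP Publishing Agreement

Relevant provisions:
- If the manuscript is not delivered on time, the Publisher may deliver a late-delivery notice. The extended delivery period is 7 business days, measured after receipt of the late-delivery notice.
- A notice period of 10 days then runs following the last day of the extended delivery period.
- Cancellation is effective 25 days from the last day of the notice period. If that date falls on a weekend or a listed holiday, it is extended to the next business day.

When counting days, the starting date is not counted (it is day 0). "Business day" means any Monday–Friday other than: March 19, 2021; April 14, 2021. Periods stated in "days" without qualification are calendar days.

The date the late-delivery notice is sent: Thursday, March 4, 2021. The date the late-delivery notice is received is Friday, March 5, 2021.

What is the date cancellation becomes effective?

The last day of the extended delivery period: counting 7 business days from Friday, March 5, 2021 (Mar 8, Mar 9, Mar 10, Mar 11, Mar 12, Mar 15, Mar 16, skipping weekends) reaches Tuesday, March 16, 2021.
Adding 10 calendar days to March 16, 2021 gives March 26, 2021, which is the last day of the notice period.
The date cancellation becomes effective: March 26, 2021 + 25 days = April 20, 2021. April 20, 2021 is a Tuesday and is not a listed holiday, so no roll-forward applies.

April 20, 2021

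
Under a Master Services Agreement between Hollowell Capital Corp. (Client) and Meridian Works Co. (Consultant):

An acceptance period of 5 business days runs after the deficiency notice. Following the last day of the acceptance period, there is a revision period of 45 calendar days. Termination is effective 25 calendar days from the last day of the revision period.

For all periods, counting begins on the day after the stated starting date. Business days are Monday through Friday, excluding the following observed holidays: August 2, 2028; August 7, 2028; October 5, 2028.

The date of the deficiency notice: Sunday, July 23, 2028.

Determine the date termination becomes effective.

October 6, 2028

The last day of the acceptance period: 5 business days after Sunday, July 23, 2028, skipping weekends — Jul 24, Jul 25, Jul 26, Jul 27, Jul 28 — lands on Friday, July 28, 2028.
The last day of the revision period: 45 calendar days after July 28, 2028 is September 11, 2028.
The date termination becomes effective: 25 calendar days after September 11, 2028 is October 6, 2028.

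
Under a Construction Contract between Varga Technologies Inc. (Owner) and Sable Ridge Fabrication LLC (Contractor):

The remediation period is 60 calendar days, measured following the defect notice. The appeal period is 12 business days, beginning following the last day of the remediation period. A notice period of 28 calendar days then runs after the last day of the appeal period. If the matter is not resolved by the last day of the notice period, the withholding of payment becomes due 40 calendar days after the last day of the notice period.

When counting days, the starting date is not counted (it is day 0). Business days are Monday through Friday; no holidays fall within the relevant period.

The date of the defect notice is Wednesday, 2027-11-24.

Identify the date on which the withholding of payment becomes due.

The last day of the remediation period: 2027-11-24 + 60 days = 2028-01-23.
The last day of the appeal period: counting 12 business days from Sunday, 2028-01-23 (Jan 24, Jan 25, Jan 26, Jan 27, …, Feb 4, Feb 7, Feb 8, skipping weekends) reaches Tuesday, 2028-02-08.
The last day of the notice period: 2028-02-08 + 28 days = 2028-03-07.
The date on which the withholding of payment becomes due: 40 calendar days after 2028-03-07 is 2028-04-16.

2028-04-16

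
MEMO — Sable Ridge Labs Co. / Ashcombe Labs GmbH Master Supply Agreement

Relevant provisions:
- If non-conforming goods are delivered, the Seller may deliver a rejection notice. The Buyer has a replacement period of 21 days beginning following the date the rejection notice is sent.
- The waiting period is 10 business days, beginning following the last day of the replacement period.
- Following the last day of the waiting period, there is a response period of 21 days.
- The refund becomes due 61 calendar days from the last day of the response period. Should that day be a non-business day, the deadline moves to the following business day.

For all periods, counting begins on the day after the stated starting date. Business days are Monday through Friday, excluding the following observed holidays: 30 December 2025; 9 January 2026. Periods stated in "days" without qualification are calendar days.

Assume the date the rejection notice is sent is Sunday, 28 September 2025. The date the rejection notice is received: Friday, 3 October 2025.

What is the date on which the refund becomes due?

21 January 2026

The last day of the replacement period: 21 calendar days after 28 September 2025 is 19 October 2025.
The last day of the waiting period: 10 business days after Sunday, 19 October 2025, skipping weekends — Oct 20, Oct 21, Oct 22, Oct 23, Oct 24, Oct 27, Oct 28, Oct 29, Oct 30, Oct 31 — lands on Friday, 31 October 2025.
The last day of the response period: 31 October 2025 + 21 days = 21 November 2025.
The date on which the refund becomes due: 61 calendar days after 21 November 2025 is 21 January 2026. 21 January 2026 is a Wednesday and is not a listed holiday, so no roll-forward applies.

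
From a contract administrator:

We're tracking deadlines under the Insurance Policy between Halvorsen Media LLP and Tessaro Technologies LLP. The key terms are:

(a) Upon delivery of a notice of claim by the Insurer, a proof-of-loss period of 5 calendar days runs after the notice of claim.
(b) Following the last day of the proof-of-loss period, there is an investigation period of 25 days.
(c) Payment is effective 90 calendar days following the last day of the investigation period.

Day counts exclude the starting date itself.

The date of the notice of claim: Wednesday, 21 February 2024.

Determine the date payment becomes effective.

Adding 5 calendar days to 21 February 2024 gives 26 February 2024, which is the last day of the proof-of-loss period.
The last day of the investigation period: 25 calendar days after 26 February 2024 is 22 March 2024.
The date payment becomes effective: 22 March 2024 + 90 days = 20 June 2024.

20 June 2024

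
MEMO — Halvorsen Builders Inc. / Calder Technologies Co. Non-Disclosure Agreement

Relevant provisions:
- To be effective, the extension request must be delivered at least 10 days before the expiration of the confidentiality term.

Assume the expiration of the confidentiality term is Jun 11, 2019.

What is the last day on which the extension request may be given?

Counting back 10 calendar days from Jun 11, 2019 gives Jun 1, 2019.

Jun 1, 2019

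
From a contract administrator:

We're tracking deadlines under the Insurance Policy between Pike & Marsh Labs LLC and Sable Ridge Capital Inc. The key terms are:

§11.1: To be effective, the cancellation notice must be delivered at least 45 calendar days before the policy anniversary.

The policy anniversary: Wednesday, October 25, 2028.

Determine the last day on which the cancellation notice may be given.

September 10, 2028

Counting back 45 calendar days from October 25, 2028 gives September 10, 2028.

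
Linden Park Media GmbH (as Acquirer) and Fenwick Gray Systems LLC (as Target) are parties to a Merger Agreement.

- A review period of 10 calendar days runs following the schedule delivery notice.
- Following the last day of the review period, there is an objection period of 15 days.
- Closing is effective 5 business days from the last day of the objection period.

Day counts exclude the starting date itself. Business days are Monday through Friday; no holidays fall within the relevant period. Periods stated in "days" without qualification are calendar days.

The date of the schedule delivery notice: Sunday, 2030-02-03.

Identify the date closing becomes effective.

Adding 10 calendar days to 2030-02-03 gives 2030-02-13, which is the last day of the review period.
Adding 15 calendar days to 2030-02-13 gives 2030-02-28, which is the last day of the objection period.
From Thursday, 2030-02-28, 5 business days (Mar 1, Mar 4, Mar 5, Mar 6, Mar 7, skipping weekends) brings us to Thursday, 2030-03-07, which is the date closing becomes effective.

2030-03-07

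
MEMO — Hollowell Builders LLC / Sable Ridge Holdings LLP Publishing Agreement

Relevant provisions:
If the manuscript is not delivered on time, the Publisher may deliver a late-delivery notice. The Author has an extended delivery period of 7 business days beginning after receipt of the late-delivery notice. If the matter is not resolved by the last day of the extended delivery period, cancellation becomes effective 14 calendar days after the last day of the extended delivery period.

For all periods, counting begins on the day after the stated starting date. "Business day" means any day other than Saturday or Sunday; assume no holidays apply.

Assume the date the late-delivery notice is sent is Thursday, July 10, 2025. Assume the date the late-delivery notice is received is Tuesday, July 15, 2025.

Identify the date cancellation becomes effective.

August 7, 2025

The last day of the extended delivery period: 7 business days after Tuesday, July 15, 2025, skipping weekends — Jul 16, Jul 17, Jul 18, Jul 21, Jul 22, Jul 23, Jul 24 — lands on Thursday, July 24, 2025.
The date cancellation becomes effective: 14 calendar days after July 24, 2025 is August 7, 2025.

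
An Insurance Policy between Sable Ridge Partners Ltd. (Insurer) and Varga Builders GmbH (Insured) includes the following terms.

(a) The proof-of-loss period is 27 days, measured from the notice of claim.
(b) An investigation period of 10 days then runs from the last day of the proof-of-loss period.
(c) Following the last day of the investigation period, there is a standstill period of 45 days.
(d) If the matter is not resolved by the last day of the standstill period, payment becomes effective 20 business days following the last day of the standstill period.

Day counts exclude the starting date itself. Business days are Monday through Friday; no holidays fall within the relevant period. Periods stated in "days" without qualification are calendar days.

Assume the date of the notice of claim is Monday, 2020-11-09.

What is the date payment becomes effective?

2021-02-26

The last day of the proof-of-loss period: 27 calendar days after 2020-11-09 is 2020-12-06.
Adding 10 calendar days to 2020-12-06 gives 2020-12-16, which is the last day of the investigation period.
Adding 45 calendar days to 2020-12-16 gives 2021-01-30, which is the last day of the standstill period.
The date payment becomes effective: 20 business days after Saturday, 2021-01-30, skipping weekends — Feb 1, Feb 2, Feb 3, Feb 4, …, Feb 24, Feb 25, Feb 26 — lands on Friday, 2021-02-26.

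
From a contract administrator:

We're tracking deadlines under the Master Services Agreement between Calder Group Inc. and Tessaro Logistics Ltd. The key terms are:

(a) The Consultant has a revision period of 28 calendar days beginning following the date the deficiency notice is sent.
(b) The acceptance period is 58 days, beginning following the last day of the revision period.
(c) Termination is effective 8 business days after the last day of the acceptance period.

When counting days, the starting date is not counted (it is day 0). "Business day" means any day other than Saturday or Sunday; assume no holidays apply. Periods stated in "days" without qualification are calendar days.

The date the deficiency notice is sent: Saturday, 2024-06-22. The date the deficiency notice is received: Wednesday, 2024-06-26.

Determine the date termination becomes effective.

2024-09-26

The last day of the revision period: 2024-06-22 + 28 days = 2024-07-20.
Adding 58 calendar days to 2024-07-20 gives 2024-09-16, which is the last day of the acceptance period.
From Monday, 2024-09-16, 8 business days (Sep 17, Sep 18, Sep 19, Sep 20, Sep 23, Sep 24, Sep 25, Sep 26, skipping weekends) brings us to Thursday, 2024-09-26, which is the date termination becomes effective.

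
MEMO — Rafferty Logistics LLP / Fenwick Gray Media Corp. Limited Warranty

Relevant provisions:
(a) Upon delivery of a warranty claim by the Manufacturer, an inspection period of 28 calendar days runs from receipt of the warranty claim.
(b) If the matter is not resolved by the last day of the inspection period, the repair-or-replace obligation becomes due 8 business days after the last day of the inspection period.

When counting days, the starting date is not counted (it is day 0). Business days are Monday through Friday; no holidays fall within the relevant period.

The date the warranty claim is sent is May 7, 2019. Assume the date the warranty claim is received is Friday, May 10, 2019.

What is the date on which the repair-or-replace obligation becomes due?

The last day of the inspection period: May 10, 2019 + 28 days = Jun 7, 2019.
From Friday, Jun 7, 2019, 8 business days (Jun 10, Jun 11, Jun 12, Jun 13, Jun 14, Jun 17, Jun 18, Jun 19, skipping weekends) brings us to Wednesday, Jun 19, 2019, which is the date on which the repair-or-replace obligation becomes due.

Jun 19, 2019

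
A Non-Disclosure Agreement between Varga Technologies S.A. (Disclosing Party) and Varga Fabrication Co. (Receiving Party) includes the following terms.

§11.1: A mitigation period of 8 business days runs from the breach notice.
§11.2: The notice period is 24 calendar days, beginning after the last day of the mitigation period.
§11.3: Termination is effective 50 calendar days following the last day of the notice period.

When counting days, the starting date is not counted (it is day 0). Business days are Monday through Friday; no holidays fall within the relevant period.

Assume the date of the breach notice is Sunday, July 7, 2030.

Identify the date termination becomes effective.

September 29, 2030

The last day of the mitigation period: 8 business days after Sunday, July 7, 2030, skipping weekends — Jul 8, Jul 9, Jul 10, Jul 11, Jul 12, Jul 15, Jul 16, Jul 17 — lands on Wednesday, July 17, 2030.
The last day of the notice period: 24 calendar days after July 17, 2030 is August 10, 2030.
The date termination becomes effective: 50 calendar days after August 10, 2030 is September 29, 2030.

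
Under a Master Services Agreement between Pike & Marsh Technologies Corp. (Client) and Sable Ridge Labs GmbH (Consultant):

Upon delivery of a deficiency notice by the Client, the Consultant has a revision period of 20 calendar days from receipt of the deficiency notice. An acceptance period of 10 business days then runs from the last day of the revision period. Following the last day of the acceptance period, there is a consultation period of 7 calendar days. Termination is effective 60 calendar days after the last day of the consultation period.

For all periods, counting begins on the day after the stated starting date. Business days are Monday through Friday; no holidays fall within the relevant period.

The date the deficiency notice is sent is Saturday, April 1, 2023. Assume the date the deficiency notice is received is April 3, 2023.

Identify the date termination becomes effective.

The last day of the revision period: April 3, 2023 + 20 days = April 23, 2023.
The last day of the acceptance period: 10 business days after Sunday, April 23, 2023, skipping weekends — Apr 24, Apr 25, Apr 26, Apr 27, Apr 28, May 1, May 2, May 3, May 4, May 5 — lands on Friday, May 5, 2023.
Adding 7 calendar days to May 5, 2023 gives May 12, 2023, which is the last day of the consultation period.
The date termination becomes effective: 60 calendar days after May 12, 2023 is July 11, 2023.

July 11, 2023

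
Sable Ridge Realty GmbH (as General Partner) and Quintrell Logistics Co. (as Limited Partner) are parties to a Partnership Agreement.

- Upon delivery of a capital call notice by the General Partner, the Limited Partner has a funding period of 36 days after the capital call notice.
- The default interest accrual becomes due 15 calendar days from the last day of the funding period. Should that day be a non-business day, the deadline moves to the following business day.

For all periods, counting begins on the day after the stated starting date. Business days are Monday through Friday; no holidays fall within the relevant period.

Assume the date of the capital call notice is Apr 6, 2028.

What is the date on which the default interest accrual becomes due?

The last day of the funding period: 36 calendar days after Apr 6, 2028 is May 12, 2028.
The date on which the default interest accrual becomes due: 15 calendar days after May 12, 2028 is May 27, 2028. That falls on a Saturday, so it rolls to the next business day, Monday, May 29, 2028.

May 29, 2028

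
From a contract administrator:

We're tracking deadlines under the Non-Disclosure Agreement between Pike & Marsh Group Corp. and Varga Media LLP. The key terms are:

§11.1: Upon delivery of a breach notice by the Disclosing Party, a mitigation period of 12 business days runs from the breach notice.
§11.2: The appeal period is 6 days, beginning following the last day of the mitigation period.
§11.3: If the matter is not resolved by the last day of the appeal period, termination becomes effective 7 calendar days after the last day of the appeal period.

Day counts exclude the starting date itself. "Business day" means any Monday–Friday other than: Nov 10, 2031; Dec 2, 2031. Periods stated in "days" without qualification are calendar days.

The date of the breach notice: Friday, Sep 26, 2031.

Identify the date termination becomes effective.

Oct 27, 2031

From Friday, Sep 26, 2031, 12 business days (Sep 29, Sep 30, Oct 1, Oct 2, …, Oct 10, Oct 13, Oct 14, skipping weekends) brings us to Tuesday, Oct 14, 2031, which is the last day of the mitigation period.
The last day of the appeal period: 6 calendar days after Oct 14, 2031 is Oct 20, 2031.
The date termination becomes effective: Oct 20, 2031 + 7 days = Oct 27, 2031.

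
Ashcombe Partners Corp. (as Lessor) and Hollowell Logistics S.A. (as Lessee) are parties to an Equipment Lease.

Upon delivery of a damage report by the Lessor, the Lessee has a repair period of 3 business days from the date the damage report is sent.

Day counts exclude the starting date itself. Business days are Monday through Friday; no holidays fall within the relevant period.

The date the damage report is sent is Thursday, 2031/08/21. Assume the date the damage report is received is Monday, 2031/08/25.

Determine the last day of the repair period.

From Thursday, 2031/08/21, 3 business days (Aug 22, Aug 25, Aug 26, skipping weekends) brings us to Tuesday, 2031/08/26, which is the last day of the repair period.

2031/08/26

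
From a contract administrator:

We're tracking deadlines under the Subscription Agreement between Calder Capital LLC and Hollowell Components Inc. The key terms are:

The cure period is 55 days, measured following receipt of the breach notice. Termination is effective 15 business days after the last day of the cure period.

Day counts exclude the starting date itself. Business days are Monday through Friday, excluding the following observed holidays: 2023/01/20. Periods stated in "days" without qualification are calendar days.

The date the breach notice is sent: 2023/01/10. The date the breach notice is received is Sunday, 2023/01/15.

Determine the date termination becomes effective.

The last day of the cure period: 2023/01/15 + 55 days = 2023/03/11.
The date termination becomes effective: counting 15 business days from Saturday, 2023/03/11 (Mar 13, Mar 14, Mar 15, Mar 16, …, Mar 29, Mar 30, Mar 31, skipping weekends) reaches Friday, 2023/03/31.

2023/03/31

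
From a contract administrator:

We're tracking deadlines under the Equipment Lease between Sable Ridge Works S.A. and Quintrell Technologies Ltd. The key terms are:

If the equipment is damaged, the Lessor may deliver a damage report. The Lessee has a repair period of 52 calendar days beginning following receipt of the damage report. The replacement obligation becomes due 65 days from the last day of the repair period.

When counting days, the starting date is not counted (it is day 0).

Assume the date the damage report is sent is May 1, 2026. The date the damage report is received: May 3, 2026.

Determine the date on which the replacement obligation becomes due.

August 28, 2026

The last day of the repair period: 52 calendar days after May 3, 2026 is June 24, 2026.
The date on which the replacement obligation becomes due: June 24, 2026 + 65 days = August 28, 2026.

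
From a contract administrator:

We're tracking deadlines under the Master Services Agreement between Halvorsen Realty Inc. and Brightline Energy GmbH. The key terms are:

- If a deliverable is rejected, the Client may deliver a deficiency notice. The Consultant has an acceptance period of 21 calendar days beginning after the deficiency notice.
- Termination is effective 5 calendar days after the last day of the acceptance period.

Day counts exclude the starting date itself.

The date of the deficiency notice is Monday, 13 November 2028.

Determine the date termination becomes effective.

9 December 2028

Adding 21 calendar days to 13 November 2028 gives 4 December 2028, which is the last day of the acceptance period.
The date termination becomes effective: 5 calendar days after 4 December 2028 is 9 December 2028.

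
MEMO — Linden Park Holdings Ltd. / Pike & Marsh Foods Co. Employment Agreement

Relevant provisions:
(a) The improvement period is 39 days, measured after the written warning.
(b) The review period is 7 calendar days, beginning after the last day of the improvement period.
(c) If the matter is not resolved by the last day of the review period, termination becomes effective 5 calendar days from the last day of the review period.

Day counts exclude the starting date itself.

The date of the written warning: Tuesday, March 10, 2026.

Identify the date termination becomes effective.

The last day of the improvement period: March 10, 2026 + 39 days = April 18, 2026.
The last day of the review period: 7 calendar days after April 18, 2026 is April 25, 2026.
The date termination becomes effective: April 25, 2026 + 5 days = April 30, 2026.

April 30, 2026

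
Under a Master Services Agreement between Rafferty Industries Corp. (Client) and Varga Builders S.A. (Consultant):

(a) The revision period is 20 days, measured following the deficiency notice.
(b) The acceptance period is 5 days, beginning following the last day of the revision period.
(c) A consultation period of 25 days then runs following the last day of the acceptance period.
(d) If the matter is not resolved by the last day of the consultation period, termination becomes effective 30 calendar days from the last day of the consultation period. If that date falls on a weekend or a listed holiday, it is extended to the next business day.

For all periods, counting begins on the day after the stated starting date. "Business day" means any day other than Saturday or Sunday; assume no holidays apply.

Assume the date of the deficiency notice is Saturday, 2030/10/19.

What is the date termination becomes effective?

The last day of the revision period: 2030/10/19 + 20 days = 2030/11/08.
Adding 5 calendar days to 2030/11/08 gives 2030/11/13, which is the last day of the acceptance period.
Adding 25 calendar days to 2030/11/13 gives 2030/12/08, which is the last day of the consultation period.
The date termination becomes effective: 2030/12/08 + 30 days = 2031/01/07. 2031/01/07 is a Tuesday, so no roll-forward applies.

2031/01/07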